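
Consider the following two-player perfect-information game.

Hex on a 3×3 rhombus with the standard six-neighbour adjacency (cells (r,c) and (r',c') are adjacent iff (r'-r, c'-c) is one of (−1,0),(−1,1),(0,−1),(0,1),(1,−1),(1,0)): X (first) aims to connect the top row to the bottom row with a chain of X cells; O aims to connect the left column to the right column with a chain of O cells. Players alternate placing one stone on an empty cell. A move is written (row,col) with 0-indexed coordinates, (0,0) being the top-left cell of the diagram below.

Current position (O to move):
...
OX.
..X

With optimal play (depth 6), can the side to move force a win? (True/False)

O winning at [.../OX./..X]: False

ply 1, O at .../OX./..X | (0,0)=-1→O../OX./..X*; (0,1)=-1→.O./OX./..X; (0,2)=-1→..O/OX./..X; (1,2)=-1→.../OXO/..X; (2,0)=-1→.../OX./O.X; (2,1)=-1→.../OX./.OX
ply 2, X at O../OX./..X | (0,1)=+1→OX./OX./..X*; (0,2)=+1→O.X/OX./..X; (1,2)=+1→O../OXX/..X; (2,0)=+1→O../OX./X.X; (2,1)=+1→O../OX./.XX
ply 3, O at OX./OX./..X | (0,2)=-1→OXO/OX./..X*; (1,2)=-1→OX./OXO/..X; (2,0)=-1→OX./OX./O.X; (2,1)=-1→OX./OX./.OX
ply 4, X at OXO/OX./..X | (1,2)=+1→OXO/OXX/..X*; (2,0)=+1→OXO/OX./X.X; (2,1)=+1→OXO/OX./.XX
ply 5: OXO/OXX/..X is terminal -1 (O); from .../OX./..X depth 6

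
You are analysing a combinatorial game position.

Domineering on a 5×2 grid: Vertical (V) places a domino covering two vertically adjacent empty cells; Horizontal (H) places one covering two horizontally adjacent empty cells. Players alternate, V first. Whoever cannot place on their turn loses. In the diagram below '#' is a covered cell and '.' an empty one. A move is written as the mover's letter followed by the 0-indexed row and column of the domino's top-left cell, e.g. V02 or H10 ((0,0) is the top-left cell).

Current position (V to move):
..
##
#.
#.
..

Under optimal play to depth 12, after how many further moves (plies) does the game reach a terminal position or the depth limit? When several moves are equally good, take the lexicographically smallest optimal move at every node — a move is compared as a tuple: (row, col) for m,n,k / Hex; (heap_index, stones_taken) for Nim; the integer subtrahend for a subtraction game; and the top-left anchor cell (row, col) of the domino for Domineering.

PV length from [../##/#./#./..]: 2 plies

[../##/#./#./..] V move#1: V21:-1/../##/##/##/..*, V31:-1/../##/#./##/.#
[../##/##/##/..] H move#2: H00:+1/##/##/##/##/..*, H40:+1/../##/##/##/##
[##/##/##/##/..] end (terminal -1, V#3); searched ../##/#./#./.. to 12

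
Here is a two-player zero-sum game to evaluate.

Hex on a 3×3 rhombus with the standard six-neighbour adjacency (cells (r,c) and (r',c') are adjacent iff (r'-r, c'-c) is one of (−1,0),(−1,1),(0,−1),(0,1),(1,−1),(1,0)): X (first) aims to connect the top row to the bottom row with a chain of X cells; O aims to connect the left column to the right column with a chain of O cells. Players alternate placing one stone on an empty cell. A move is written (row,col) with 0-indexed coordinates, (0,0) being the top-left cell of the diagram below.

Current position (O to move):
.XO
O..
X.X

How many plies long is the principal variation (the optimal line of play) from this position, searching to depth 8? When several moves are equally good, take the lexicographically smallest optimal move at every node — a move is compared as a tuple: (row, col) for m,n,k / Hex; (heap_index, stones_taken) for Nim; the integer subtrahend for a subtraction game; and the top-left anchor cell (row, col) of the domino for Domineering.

PV length from [.XO/O../X.X]: 1 ply

p1 O@[.XO/O../X.X]: (0,0)[OXO/O../X.X]-1 (1,1)[.XO/OO./X.X]+1* (1,2)[.XO/O.O/X.X]-1 (2,1)[.XO/O../XOX]-1
p2 X@[.XO/OO./X.X] terminal -1; root [.XO/O../X.X] d8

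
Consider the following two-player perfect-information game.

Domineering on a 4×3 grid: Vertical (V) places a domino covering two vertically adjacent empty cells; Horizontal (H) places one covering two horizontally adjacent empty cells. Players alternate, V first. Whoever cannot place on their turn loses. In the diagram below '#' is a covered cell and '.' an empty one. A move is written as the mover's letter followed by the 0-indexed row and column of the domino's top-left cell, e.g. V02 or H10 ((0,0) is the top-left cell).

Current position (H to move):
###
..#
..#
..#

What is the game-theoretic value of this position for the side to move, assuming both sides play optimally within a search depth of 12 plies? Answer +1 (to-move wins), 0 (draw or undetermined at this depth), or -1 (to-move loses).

value(###/..#/..#/..#, H) = +1

p1 H@[###/..#/..#/..#]: H10[###/###/..#/..#]-1 H20[###/..#/###/..#]+1* H30[###/..#/..#/###]-1
p2 V@[###/..#/###/..#] terminal -1; root [###/..#/..#/..#] d12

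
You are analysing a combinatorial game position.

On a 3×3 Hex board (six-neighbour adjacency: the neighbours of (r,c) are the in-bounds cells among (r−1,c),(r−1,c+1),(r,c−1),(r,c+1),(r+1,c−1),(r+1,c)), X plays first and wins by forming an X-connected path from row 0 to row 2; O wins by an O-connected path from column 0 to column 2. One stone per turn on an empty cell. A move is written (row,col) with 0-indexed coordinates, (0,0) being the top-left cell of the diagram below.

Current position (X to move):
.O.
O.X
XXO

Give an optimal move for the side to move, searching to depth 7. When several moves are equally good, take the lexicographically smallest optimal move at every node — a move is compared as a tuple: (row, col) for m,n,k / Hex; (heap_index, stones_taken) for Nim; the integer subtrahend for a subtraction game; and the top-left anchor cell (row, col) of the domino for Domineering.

X's best at [.O./O.X/XXO]: (0,2)

[.O./O.X/XXO] X move#1: (0,0):-1/XO./O.X/XXO, (0,2):+1/.OX/O.X/XXO*, (1,1):-1/.O./OXX/XXO
[.OX/O.X/XXO] end (terminal -1, O#2); searched .O./O.X/XXO to 7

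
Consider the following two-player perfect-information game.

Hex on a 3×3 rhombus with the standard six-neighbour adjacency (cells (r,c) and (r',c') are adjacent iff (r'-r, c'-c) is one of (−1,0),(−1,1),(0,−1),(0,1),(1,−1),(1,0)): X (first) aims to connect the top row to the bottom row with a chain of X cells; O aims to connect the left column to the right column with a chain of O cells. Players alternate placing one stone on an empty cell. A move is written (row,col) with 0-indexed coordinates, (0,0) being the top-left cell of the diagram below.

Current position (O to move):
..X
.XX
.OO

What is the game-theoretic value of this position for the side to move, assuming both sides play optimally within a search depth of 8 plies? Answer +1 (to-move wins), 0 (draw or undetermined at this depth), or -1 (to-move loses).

[..X/.XX/.OO] O move#1: (0,0):-1/O.X/.XX/.OO, (0,1):-1/.OX/.XX/.OO, (1,0):-1/..X/OXX/.OO, (2,0):+1/..X/.XX/OOO*
[..X/.XX/OOO] end (terminal -1, X#2); searched ..X/.XX/.OO to 8

value(..X/.XX/.OO, O) = +1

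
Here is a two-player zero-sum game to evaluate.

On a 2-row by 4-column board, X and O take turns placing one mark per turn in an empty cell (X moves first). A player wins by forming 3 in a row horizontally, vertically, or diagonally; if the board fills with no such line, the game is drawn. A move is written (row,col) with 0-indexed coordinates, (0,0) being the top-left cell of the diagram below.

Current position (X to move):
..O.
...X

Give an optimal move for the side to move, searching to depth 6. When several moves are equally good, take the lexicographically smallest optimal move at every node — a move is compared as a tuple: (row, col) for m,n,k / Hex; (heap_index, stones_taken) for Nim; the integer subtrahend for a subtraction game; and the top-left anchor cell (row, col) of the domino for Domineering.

ply 1, X at ..O./...X | (0,0)=+0→X.O./...X*; (0,1)=+0→.XO./...X; (0,3)=+0→..OX/...X; (1,0)=-1→..O./X..X; (1,1)=+0→..O./.X.X; (1,2)=+0→..O./..XX
ply 2, O at X.O./...X | (0,1)=+0→XOO./...X*; (0,3)=+0→X.OO/...X; (1,0)=+0→X.O./O..X; (1,1)=+0→X.O./.O.X; (1,2)=+0→X.O./..OX
ply 3, X at XOO./...X | (0,3)=+0→XOOX/...X*; (1,0)=-1→XOO./X..X; (1,1)=-1→XOO./.X.X; (1,2)=-1→XOO./..XX
ply 4, O at XOOX/...X | (1,0)=+0→XOOX/O..X*; (1,1)=+0→XOOX/.O.X; (1,2)=+0→XOOX/..OX
ply 5, X at XOOX/O..X | (1,1)=+0→XOOX/OX.X*; (1,2)=+0→XOOX/O.XX
ply 6, O at XOOX/OX.X | (1,2)=+0→XOOX/OXOX*
ply 7: XOOX/OXOX is terminal +0 (X); from ..O./...X depth 6

X's best at [..O./...X]: (0,0)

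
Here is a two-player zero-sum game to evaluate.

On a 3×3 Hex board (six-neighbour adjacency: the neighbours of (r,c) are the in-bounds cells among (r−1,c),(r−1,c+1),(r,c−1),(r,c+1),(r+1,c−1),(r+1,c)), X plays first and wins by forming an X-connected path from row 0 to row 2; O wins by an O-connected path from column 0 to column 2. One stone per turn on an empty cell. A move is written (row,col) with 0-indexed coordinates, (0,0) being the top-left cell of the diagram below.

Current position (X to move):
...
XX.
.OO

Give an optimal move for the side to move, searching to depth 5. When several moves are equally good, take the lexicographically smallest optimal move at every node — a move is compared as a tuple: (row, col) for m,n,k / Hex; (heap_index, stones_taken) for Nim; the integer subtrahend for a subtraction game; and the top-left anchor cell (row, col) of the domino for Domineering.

p1 X@[.../XX./.OO]: (0,0)[X../XX./.OO]-1 (0,1)[.X./XX./.OO]-1 (0,2)[..X/XX./.OO]-1 (1,2)[.../XXX/.OO]-1 (2,0)[.../XX./XOO]+1*
p2 O@[.../XX./XOO]: (0,0)[O../XX./XOO]-1* (0,1)[.O./XX./XOO]-1 (0,2)[..O/XX./XOO]-1 (1,2)[.../XXO/XOO]-1
p3 X@[O../XX./XOO]: (0,1)[OX./XX./XOO]+1* (0,2)[O.X/XX./XOO]+1 (1,2)[O../XXX/XOO]+1
p4 O@[OX./XX./XOO] terminal -1; root [.../XX./.OO] d5

X's best at [.../XX./.OO]: (2,0)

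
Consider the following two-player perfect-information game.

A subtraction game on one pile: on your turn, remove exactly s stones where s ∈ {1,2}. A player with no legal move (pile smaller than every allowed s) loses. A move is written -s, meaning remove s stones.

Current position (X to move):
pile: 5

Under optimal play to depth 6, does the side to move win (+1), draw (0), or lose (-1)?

p1 X@[5]: -1[4]-1 -2[3]+1*
p2 O@[3]: -1[2]-1* -2[1]-1
p3 X@[2]: -1[1]-1 -2[0]+1*
p4 O@[0] terminal -1; root [5] d6

value(5, X) = +1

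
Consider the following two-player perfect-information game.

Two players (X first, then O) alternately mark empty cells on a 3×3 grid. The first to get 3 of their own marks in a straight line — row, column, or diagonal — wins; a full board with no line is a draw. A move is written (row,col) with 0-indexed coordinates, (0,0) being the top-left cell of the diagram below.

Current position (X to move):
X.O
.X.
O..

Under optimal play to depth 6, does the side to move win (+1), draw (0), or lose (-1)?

value(X.O/.X./O.., X) = +1

p1 X@[X.O/.X./O..]: (0,1)[XXO/.X./O..]+1* (1,0)[X.O/XX./O..]+1 (1,2)[X.O/.XX/O..]+1 (2,1)[X.O/.X./OX.]+1 (2,2)[X.O/.X./O.X]+1
p2 O@[XXO/.X./O..]: (1,0)[XXO/OX./O..]-1* (1,2)[XXO/.XO/O..]-1 (2,1)[XXO/.X./OO.]-1 (2,2)[XXO/.X./O.O]-1
p3 X@[XXO/OX./O..]: (1,2)[XXO/OXX/O..]+1* (2,1)[XXO/OX./OX.]+1 (2,2)[XXO/OX./O.X]+1
p4 O@[XXO/OXX/O..]: (2,1)[XXO/OXX/OO.]-1* (2,2)[XXO/OXX/O.O]-1
p5 X@[XXO/OXX/OO.]: (2,2)[XXO/OXX/OOX]+1*
p6 O@[XXO/OXX/OOX] terminal -1; root [X.O/.X./O..] d6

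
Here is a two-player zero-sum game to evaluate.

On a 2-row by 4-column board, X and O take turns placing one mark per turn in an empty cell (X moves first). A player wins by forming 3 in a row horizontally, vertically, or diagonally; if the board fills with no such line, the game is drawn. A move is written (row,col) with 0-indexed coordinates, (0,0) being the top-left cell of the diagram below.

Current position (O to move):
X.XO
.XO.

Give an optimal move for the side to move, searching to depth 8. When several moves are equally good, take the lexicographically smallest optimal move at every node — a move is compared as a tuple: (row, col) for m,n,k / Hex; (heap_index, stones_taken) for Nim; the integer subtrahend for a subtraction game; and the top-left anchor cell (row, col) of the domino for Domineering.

O's best at [X.XO/.XO.]: (0,1)

[X.XO/.XO.] O move#1: (0,1):+0/XOXO/.XO.*, (1,0):-1/X.XO/OXO., (1,3):-1/X.XO/.XOO
[XOXO/.XO.] X move#2: (1,0):+0/XOXO/XXO.*, (1,3):+0/XOXO/.XOX
[XOXO/XXO.] O move#3: (1,3):+0/XOXO/XXOO*
[XOXO/XXOO] end (terminal +0, X#4); searched X.XO/.XO. to 8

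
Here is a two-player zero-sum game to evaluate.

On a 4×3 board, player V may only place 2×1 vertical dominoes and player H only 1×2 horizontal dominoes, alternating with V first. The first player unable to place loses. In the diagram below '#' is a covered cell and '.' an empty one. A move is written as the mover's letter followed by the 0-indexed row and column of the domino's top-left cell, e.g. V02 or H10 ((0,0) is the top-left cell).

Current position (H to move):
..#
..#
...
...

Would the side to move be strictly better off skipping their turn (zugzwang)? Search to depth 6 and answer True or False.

zugzwang(..#/..#/.../..., H) = False

[..#/..#/.../...] H move#1: H00:-1/###/..#/.../...*, H10:-1/..#/###/.../..., H20:-1/..#/..#/##./..., H21:-1/..#/..#/.##/..., H30:-1/..#/..#/.../##., H31:-1/..#/..#/.../.##
[###/..#/.../...] V move#2: V10:-1/###/#.#/#../..., V11:+1/###/.##/.#./...*, V20:-1/###/..#/#../#.., V21:+1/###/..#/.#./.#., V22:-1/###/..#/..#/..#
[###/.##/.#./...] H move#3: H30:-1/###/.##/.#./##.*, H31:-1/###/.##/.#./.##
[###/.##/.#./##.] V move#4: V10:+1/###/###/##./##.*, V22:+1/###/.##/.##/###
[###/###/##./##.] end (terminal -1, H#5); searched ..#/..#/.../... to 6
pass branch (V moves first from the same position):
  | [..#/..#/.../...] V move#1: V00:+1/#.#/#.#/.../...*, V01:+1/.##/.##/.../..., V10:-1/..#/#.#/#../..., V11:+1/..#/.##/.#./..., V20:+1/..#/..#/#../#.., V21:+1/..#/..#/.#./.#., V22:+1/..#/..#/..#/..#
  | [#.#/#.#/.../...] H move#2: H20:-1/#.#/#.#/##./...*, H21:-1/#.#/#.#/.##/..., H30:-1/#.#/#.#/.../##., H31:-1/#.#/#.#/.../.##
  | [#.#/#.#/##./...] V move#3: V01:-1/###/###/##./..., V22:+1/#.#/#.#/###/..#*
  | [#.#/#.#/###/..#] H move#4: H30:-1/#.#/#.#/###/###*
  | [#.#/#.#/###/###] V move#5: V01:+1/###/###/###/###*
  | [###/###/###/###] end (terminal -1, H#6); searched ..#/..#/.../... to 6
H moving scores -1; H passing scores -1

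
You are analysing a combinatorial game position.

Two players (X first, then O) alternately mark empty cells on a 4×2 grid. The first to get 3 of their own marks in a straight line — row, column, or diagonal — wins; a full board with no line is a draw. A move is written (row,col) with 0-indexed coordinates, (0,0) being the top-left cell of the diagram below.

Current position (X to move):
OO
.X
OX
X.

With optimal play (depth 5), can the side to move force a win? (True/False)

X winning at [OO/.X/OX/X.]: True

[OO/.X/OX/X.] X move#1: (1,0):+0/OO/XX/OX/X., (3,1):+1/OO/.X/OX/XX*
[OO/.X/OX/XX] end (terminal -1, O#2); searched OO/.X/OX/X. to 5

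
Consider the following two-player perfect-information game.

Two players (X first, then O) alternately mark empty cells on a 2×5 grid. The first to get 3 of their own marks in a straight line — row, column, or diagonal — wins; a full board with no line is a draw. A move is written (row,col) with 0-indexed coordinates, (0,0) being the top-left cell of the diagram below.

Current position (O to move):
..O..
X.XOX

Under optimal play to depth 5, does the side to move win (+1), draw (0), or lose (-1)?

value(..O../X.XOX, O) = 0

p1 O@[..O../X.XOX]: (0,0)[O.O../X.XOX]-1 (0,1)[.OO../X.XOX]-1 (0,3)[..OO./X.XOX]-1 (0,4)[..O.O/X.XOX]-1 (1,1)[..O../XOXOX]+0*
p2 X@[..O../XOXOX]: (0,0)[X.O../XOXOX]-1 (0,1)[.XO../XOXOX]+0* (0,3)[..OX./XOXOX]+0 (0,4)[..O.X/XOXOX]-1
p3 O@[.XO../XOXOX]: (0,0)[OXO../XOXOX]+0* (0,3)[.XOO./XOXOX]+0 (0,4)[.XO.O/XOXOX]+0
p4 X@[OXO../XOXOX]: (0,3)[OXOX./XOXOX]+0* (0,4)[OXO.X/XOXOX]+0
p5 O@[OXOX./XOXOX]: (0,4)[OXOXO/XOXOX]+0*
p6 X@[OXOXO/XOXOX] terminal +0; root [..O../X.XOX] d5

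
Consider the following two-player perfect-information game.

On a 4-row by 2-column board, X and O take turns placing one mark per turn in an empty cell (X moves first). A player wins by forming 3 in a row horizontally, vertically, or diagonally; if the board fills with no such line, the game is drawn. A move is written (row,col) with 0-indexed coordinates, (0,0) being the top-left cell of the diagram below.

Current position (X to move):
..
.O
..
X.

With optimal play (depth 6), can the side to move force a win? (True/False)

ply 1, X at ../.O/../X. | (0,0)=-1→X./.O/../X.; (0,1)=+0→.X/.O/../X.*; (1,0)=+0→../XO/../X.; (2,0)=+0→../.O/X./X.; (2,1)=+0→../.O/.X/X.; (3,1)=+0→../.O/../XX
ply 2, O at .X/.O/../X. | (0,0)=+0→OX/.O/../X.*; (1,0)=+0→.X/OO/../X.; (2,0)=+0→.X/.O/O./X.; (2,1)=+0→.X/.O/.O/X.; (3,1)=+0→.X/.O/../XO
ply 3, X at OX/.O/../X. | (1,0)=+0→OX/XO/../X.*; (2,0)=+0→OX/.O/X./X.; (2,1)=+0→OX/.O/.X/X.; (3,1)=+0→OX/.O/../XX
ply 4, O at OX/XO/../X. | (2,0)=+0→OX/XO/O./X.*; (2,1)=-1→OX/XO/.O/X.; (3,1)=-1→OX/XO/../XO
ply 5, X at OX/XO/O./X. | (2,1)=+0→OX/XO/OX/X.*; (3,1)=+0→OX/XO/O./XX
ply 6, O at OX/XO/OX/X. | (3,1)=+0→OX/XO/OX/XO*
ply 7: OX/XO/OX/XO is terminal +0 (X); from ../.O/../X. depth 6

X winning at [../.O/../X.]: False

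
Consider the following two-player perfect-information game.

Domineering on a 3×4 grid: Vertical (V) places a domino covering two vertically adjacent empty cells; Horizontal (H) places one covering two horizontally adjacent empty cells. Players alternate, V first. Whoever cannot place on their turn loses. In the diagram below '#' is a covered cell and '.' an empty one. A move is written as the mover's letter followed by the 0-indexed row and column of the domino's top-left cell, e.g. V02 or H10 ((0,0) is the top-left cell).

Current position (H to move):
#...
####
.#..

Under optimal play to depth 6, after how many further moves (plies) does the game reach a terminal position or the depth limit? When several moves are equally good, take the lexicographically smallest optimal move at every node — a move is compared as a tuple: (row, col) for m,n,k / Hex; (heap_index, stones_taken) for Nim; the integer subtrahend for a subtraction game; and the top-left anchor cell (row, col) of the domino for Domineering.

[#.../####/.#..] H move#1: H01:+1/###./####/.#..*, H02:+1/#.##/####/.#.., H22:+1/#.../####/.###
[###./####/.#..] end (terminal -1, V#2); searched #.../####/.#.. to 6

PV length from [#.../####/.#..]: 1 ply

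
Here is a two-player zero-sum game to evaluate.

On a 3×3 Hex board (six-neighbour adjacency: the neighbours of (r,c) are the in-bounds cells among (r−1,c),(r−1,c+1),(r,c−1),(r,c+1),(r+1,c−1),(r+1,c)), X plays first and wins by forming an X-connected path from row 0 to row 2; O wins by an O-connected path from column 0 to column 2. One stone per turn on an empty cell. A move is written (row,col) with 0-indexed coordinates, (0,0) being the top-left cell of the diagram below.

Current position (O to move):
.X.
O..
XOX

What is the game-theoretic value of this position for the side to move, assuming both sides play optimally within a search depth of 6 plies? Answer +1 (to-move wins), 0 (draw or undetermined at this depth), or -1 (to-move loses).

ply 1, O at .X./O../XOX | (0,0)=-1→OX./O../XOX; (0,2)=-1→.XO/O../XOX; (1,1)=+1→.X./OO./XOX*; (1,2)=-1→.X./O.O/XOX
ply 2, X at .X./OO./XOX | (0,0)=-1→XX./OO./XOX*; (0,2)=-1→.XX/OO./XOX; (1,2)=-1→.X./OOX/XOX
ply 3, O at XX./OO./XOX | (0,2)=+1→XXO/OO./XOX*; (1,2)=+1→XX./OOO/XOX
ply 4: XXO/OO./XOX is terminal -1 (X); from .X./O../XOX depth 6

value(.X./O../XOX, O) = +1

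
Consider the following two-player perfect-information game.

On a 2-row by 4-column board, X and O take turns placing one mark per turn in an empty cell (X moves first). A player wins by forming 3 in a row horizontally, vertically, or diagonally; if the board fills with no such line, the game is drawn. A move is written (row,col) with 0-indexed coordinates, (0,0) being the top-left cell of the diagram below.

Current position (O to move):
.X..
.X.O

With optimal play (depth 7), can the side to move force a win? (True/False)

p1 O@[.X../.X.O]: (0,0)[OX../.X.O]+0* (0,2)[.XO./.X.O]+0 (0,3)[.X.O/.X.O]+0 (1,0)[.X../OX.O]-1 (1,2)[.X../.XOO]-1
p2 X@[OX../.X.O]: (0,2)[OXX./.X.O]+0* (0,3)[OX.X/.X.O]+0 (1,0)[OX../XX.O]+0 (1,2)[OX../.XXO]+0
p3 O@[OXX./.X.O]: (0,3)[OXXO/.X.O]+0* (1,0)[OXX./OX.O]-1 (1,2)[OXX./.XOO]-1
p4 X@[OXXO/.X.O]: (1,0)[OXXO/XX.O]+0* (1,2)[OXXO/.XXO]+0
p5 O@[OXXO/XX.O]: (1,2)[OXXO/XXOO]+0*
p6 X@[OXXO/XXOO] terminal +0; root [.X../.X.O] d7

O winning at [.X../.X.O]: False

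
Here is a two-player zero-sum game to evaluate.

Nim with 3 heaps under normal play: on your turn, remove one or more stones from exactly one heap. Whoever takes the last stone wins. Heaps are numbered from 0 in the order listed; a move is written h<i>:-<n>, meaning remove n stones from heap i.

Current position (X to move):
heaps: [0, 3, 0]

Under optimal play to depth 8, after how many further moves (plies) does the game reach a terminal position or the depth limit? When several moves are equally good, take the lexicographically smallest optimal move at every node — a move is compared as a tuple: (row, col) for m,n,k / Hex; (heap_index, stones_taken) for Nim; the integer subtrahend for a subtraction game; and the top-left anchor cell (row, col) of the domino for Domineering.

PV length from [(0,3,0)]: 1 ply

p1 X@[(0,3,0)]: h1:-1[(0,2,0)]-1 h1:-2[(0,1,0)]-1 h1:-3[(0,0,0)]+1*
p2 O@[(0,0,0)] terminal -1; root [(0,3,0)] d8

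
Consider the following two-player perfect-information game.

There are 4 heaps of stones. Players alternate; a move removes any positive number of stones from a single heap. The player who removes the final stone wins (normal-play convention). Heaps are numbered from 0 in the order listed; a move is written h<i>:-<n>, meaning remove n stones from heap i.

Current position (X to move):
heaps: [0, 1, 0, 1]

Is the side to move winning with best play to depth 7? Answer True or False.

X winning at [(0,1,0,1)]: False

p1 X@[(0,1,0,1)]: h1:-1[(0,0,0,1)]-1* h3:-1[(0,1,0,0)]-1
p2 O@[(0,0,0,1)]: h3:-1[(0,0,0,0)]+1*
p3 X@[(0,0,0,0)] terminal -1; root [(0,1,0,1)] d7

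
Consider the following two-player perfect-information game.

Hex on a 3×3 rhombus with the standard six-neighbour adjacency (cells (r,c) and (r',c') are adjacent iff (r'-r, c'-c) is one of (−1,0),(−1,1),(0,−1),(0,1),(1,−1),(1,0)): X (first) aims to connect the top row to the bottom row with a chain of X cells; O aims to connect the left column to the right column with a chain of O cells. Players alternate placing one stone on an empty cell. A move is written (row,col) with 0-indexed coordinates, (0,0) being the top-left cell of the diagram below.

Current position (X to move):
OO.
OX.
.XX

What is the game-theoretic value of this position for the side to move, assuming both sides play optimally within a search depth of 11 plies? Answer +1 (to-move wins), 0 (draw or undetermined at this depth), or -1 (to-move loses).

value(OO./OX./.XX, X) = +1

p1 X@[OO./OX./.XX]: (0,2)[OOX/OX./.XX]+1* (1,2)[OO./OXX/.XX]-1 (2,0)[OO./OX./XXX]-1
p2 O@[OOX/OX./.XX] terminal -1; root [OO./OX./.XX] d11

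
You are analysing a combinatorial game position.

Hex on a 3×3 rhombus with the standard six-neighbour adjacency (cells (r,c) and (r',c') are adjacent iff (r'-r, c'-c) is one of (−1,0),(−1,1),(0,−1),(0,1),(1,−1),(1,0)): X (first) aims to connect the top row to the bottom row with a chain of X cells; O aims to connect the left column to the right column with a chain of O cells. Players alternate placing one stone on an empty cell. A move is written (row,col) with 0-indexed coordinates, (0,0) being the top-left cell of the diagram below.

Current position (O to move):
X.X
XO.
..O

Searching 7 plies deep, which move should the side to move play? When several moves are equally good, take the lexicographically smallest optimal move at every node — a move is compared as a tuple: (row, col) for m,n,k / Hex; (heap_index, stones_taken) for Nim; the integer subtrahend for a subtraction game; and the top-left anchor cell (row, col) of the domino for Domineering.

O's best at [X.X/XO./..O]: (2,0)

p1 O@[X.X/XO./..O]: (0,1)[XOX/XO./..O]-1 (1,2)[X.X/XOO/..O]-1 (2,0)[X.X/XO./O.O]+1* (2,1)[X.X/XO./.OO]-1
p2 X@[X.X/XO./O.O]: (0,1)[XXX/XO./O.O]-1* (1,2)[X.X/XOX/O.O]-1 (2,1)[X.X/XO./OXO]-1
p3 O@[XXX/XO./O.O]: (1,2)[XXX/XOO/O.O]+1* (2,1)[XXX/XO./OOO]+1
p4 X@[XXX/XOO/O.O] terminal -1; root [X.X/XO./..O] d7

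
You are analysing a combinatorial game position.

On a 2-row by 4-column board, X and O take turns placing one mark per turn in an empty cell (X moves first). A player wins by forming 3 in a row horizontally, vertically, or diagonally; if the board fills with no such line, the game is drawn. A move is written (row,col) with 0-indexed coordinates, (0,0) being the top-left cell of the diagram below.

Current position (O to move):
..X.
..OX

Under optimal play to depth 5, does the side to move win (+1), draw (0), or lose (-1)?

ply 1, O at ..X./..OX | (0,0)=+0→O.X./..OX*; (0,1)=+0→.OX./..OX; (0,3)=+0→..XO/..OX; (1,0)=+0→..X./O.OX; (1,1)=+0→..X./.OOX
ply 2, X at O.X./..OX | (0,1)=+0→OXX./..OX*; (0,3)=+0→O.XX/..OX; (1,0)=+0→O.X./X.OX; (1,1)=+0→O.X./.XOX
ply 3, O at OXX./..OX | (0,3)=+0→OXXO/..OX*; (1,0)=-1→OXX./O.OX; (1,1)=-1→OXX./.OOX
ply 4, X at OXXO/..OX | (1,0)=+0→OXXO/X.OX*; (1,1)=+0→OXXO/.XOX
ply 5, O at OXXO/X.OX | (1,1)=+0→OXXO/XOOX*
ply 6: OXXO/XOOX is terminal +0 (X); from ..X./..OX depth 5

value(..X./..OX, O) = 0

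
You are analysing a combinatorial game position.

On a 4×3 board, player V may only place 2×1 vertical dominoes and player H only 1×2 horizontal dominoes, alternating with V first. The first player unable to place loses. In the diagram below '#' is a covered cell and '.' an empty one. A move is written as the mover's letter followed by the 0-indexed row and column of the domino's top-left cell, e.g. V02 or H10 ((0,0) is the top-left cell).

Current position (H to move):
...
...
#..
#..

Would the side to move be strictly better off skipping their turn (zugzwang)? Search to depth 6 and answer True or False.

ply 1, H at .../.../#../#.. | H00=-1→##./.../#../#..*; H01=-1→.##/.../#../#..; H10=-1→.../##./#../#..; H11=-1→.../.##/#../#..; H21=-1→.../.../###/#..; H31=-1→.../.../#../###
ply 2, V at ##./.../#../#.. | V02=-1→###/..#/#../#..; V11=+1→##./.#./##./#..*; V12=+1→##./..#/#.#/#..; V21=+1→##./.../##./##.; V22=+1→##./.../#.#/#.#
ply 3, H at ##./.#./##./#.. | H31=-1→##./.#./##./###*
ply 4, V at ##./.#./##./### | V02=+1→###/.##/##./###*; V12=+1→##./.##/###/###
ply 5: ###/.##/##./### is terminal -1 (H); from .../.../#../#.. depth 6
if H skipped the turn, V would face:
~ ply 1, V at .../.../#../#.. | V00=+1→#../#../#../#..*; V01=+1→.#./.#./#../#..; V02=+1→..#/..#/#../#..; V11=+1→.../.#./##./#..; V12=-1→.../..#/#.#/#..; V21=+1→.../.../##./##.; V22=+1→.../.../#.#/#.#
~ ply 2, H at #../#../#../#.. | H01=-1→###/#../#../#..*; H11=-1→#../###/#../#..; H21=-1→#../#../###/#..; H31=-1→#../#../#../###
~ ply 3, V at ###/#../#../#.. | V11=+1→###/##./##./#..*; V12=+1→###/#.#/#.#/#..; V21=+1→###/#../##./##.; V22=+1→###/#../#.#/#.#
~ ply 4, H at ###/##./##./#.. | H31=-1→###/##./##./###*
~ ply 5, V at ###/##./##./### | V12=+1→###/###/###/###*
~ ply 6: ###/###/###/### is terminal -1 (H); from .../.../#../#.. depth 6
compare (H): move=-1 vs pass=-1

zugzwang(.../.../#../#.., H) = False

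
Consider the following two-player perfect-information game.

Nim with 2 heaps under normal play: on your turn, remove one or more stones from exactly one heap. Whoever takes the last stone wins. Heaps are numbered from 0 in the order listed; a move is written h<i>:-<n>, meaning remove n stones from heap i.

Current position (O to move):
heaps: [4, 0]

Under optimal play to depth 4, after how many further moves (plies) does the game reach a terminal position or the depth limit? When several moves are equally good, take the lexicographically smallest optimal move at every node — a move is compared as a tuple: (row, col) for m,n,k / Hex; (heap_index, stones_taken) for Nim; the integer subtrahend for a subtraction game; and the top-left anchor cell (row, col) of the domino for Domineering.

[(4,0)] O move#1: h0:-1:-1/(3,0), h0:-2:-1/(2,0), h0:-3:-1/(1,0), h0:-4:+1/(0,0)*
[(0,0)] end (terminal -1, X#2); searched (4,0) to 4

PV length from [(4,0)]: 1 ply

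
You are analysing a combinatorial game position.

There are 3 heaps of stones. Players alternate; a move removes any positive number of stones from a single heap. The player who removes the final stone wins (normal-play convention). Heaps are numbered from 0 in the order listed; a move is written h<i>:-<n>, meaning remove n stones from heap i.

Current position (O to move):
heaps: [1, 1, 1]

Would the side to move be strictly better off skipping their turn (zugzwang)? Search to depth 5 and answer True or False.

ply 1, O at (1,1,1) | h0:-1=+1→(0,1,1)*; h1:-1=+1→(1,0,1); h2:-1=+1→(1,1,0)
ply 2, X at (0,1,1) | h1:-1=-1→(0,0,1)*; h2:-1=-1→(0,1,0)
ply 3, O at (0,0,1) | h2:-1=+1→(0,0,0)*
ply 4: (0,0,0) is terminal -1 (X); from (1,1,1) depth 5
if O skipped the turn, X would face:
~ ply 1, X at (1,1,1) | h0:-1=+1→(0,1,1)*; h1:-1=+1→(1,0,1); h2:-1=+1→(1,1,0)
~ ply 2, O at (0,1,1) | h1:-1=-1→(0,0,1)*; h2:-1=-1→(0,1,0)
~ ply 3, X at (0,0,1) | h2:-1=+1→(0,0,0)*
~ ply 4: (0,0,0) is terminal -1 (O); from (1,1,1) depth 5
compare (O): move=+1 vs pass=-1

zugzwang((1,1,1), O) = False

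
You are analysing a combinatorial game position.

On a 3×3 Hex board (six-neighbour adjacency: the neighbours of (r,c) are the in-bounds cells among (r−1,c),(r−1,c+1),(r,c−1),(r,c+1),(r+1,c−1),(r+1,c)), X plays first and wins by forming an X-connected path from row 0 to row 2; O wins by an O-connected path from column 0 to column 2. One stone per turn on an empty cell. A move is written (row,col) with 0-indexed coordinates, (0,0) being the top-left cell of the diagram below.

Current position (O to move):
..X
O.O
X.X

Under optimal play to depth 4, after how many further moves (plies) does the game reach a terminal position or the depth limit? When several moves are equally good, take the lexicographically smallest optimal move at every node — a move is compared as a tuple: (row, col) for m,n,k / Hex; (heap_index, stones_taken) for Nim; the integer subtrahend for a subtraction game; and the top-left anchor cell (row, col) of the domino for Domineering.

PV length from [..X/O.O/X.X]: 1 ply

ply 1, O at ..X/O.O/X.X | (0,0)=-1→O.X/O.O/X.X; (0,1)=-1→.OX/O.O/X.X; (1,1)=+1→..X/OOO/X.X*; (2,1)=-1→..X/O.O/XOX
ply 2: ..X/OOO/X.X is terminal -1 (X); from ..X/O.O/X.X depth 4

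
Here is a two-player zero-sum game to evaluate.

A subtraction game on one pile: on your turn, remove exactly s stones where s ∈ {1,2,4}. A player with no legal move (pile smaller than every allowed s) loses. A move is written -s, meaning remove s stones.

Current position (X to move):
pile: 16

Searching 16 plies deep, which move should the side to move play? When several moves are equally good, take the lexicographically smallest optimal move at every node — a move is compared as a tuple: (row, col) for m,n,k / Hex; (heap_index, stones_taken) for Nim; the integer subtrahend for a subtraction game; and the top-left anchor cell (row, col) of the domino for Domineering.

X's best at [16]: -1

[16] X move#1: -1:+1/15*, -2:-1/14, -4:+1/12
[15] O move#2: -1:-1/14*, -2:-1/13, -4:-1/11
[14] X move#3: -1:-1/13, -2:+1/12*, -4:-1/10
[12] O move#4: -1:-1/11*, -2:-1/10, -4:-1/8
[11] X move#5: -1:-1/10, -2:+1/9*, -4:-1/7
[9] O move#6: -1:-1/8*, -2:-1/7, -4:-1/5
[8] X move#7: -1:-1/7, -2:+1/6*, -4:-1/4
[6] O move#8: -1:-1/5*, -2:-1/4, -4:-1/2
[5] X move#9: -1:-1/4, -2:+1/3*, -4:-1/1
[3] O move#10: -1:-1/2*, -2:-1/1
[2] X move#11: -1:-1/1, -2:+1/0*
[0] end (terminal -1, O#12); searched 16 to 16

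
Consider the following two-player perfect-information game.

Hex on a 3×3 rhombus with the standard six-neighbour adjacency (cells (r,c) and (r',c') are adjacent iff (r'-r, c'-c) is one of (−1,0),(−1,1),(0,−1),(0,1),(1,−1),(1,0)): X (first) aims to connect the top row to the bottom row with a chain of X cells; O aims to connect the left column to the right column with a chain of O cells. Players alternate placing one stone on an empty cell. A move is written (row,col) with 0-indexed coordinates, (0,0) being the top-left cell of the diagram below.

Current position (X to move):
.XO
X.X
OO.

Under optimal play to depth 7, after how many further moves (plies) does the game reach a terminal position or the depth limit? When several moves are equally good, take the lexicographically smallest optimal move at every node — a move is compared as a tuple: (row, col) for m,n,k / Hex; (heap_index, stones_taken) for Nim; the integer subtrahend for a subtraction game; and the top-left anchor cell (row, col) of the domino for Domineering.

ply 1, X at .XO/X.X/OO. | (0,0)=-1→XXO/X.X/OO.*; (1,1)=-1→.XO/XXX/OO.; (2,2)=-1→.XO/X.X/OOX
ply 2, O at XXO/X.X/OO. | (1,1)=+1→XXO/XOX/OO.*; (2,2)=+1→XXO/X.X/OOO
ply 3: XXO/XOX/OO. is terminal -1 (X); from .XO/X.X/OO. depth 7

PV length from [.XO/X.X/OO.]: 2 plies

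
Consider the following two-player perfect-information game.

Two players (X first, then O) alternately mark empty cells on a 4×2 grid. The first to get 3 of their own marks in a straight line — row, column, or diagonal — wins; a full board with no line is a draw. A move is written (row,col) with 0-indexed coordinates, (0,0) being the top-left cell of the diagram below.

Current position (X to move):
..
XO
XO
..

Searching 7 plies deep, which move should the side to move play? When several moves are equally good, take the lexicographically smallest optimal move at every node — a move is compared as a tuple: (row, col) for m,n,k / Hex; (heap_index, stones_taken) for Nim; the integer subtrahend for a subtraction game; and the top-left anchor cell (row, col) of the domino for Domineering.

ply 1, X at ../XO/XO/.. | (0,0)=+1→X./XO/XO/..*; (0,1)=-1→.X/XO/XO/..; (3,0)=+1→../XO/XO/X.; (3,1)=-1→../XO/XO/.X
ply 2: X./XO/XO/.. is terminal -1 (O); from ../XO/XO/.. depth 7

X's best at [../XO/XO/..]: (0,0)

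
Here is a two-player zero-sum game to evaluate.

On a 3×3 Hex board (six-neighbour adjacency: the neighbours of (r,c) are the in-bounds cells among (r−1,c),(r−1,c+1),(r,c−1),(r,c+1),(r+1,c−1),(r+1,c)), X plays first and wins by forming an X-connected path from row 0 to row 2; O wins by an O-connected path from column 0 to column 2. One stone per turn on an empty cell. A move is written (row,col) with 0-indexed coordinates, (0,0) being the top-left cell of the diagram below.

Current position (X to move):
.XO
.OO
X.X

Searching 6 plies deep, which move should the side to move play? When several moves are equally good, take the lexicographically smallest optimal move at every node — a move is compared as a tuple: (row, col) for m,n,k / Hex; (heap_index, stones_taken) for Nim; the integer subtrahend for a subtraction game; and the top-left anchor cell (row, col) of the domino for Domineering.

X's best at [.XO/.OO/X.X]: (1,0)

ply 1, X at .XO/.OO/X.X | (0,0)=-1→XXO/.OO/X.X; (1,0)=+1→.XO/XOO/X.X*; (2,1)=-1→.XO/.OO/XXX
ply 2: .XO/XOO/X.X is terminal -1 (O); from .XO/.OO/X.X depth 6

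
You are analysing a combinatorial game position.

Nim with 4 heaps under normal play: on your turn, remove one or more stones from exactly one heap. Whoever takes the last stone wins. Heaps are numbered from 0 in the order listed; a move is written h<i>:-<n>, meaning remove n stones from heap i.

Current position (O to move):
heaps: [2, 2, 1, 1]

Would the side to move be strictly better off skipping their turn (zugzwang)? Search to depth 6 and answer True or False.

[(2,2,1,1)] O move#1: h0:-1:-1/(1,2,1,1)*, h0:-2:-1/(0,2,1,1), h1:-1:-1/(2,1,1,1), h1:-2:-1/(2,0,1,1), h2:-1:-1/(2,2,0,1), h3:-1:-1/(2,2,1,0)
[(1,2,1,1)] X move#2: h0:-1:-1/(0,2,1,1), h1:-1:+1/(1,1,1,1)*, h1:-2:-1/(1,0,1,1), h2:-1:-1/(1,2,0,1), h3:-1:-1/(1,2,1,0)
[(1,1,1,1)] O move#3: h0:-1:-1/(0,1,1,1)*, h1:-1:-1/(1,0,1,1), h2:-1:-1/(1,1,0,1), h3:-1:-1/(1,1,1,0)
[(0,1,1,1)] X move#4: h1:-1:+1/(0,0,1,1)*, h2:-1:+1/(0,1,0,1), h3:-1:+1/(0,1,1,0)
[(0,0,1,1)] O move#5: h2:-1:-1/(0,0,0,1)*, h3:-1:-1/(0,0,1,0)
[(0,0,0,1)] X move#6: h3:-1:+1/(0,0,0,0)*
[(0,0,0,0)] end (terminal -1, O#7); searched (2,2,1,1) to 6
if O skipped the turn, X would face:
~ [(2,2,1,1)] X move#1: h0:-1:-1/(1,2,1,1)*, h0:-2:-1/(0,2,1,1), h1:-1:-1/(2,1,1,1), h1:-2:-1/(2,0,1,1), h2:-1:-1/(2,2,0,1), h3:-1:-1/(2,2,1,0)
~ [(1,2,1,1)] O move#2: h0:-1:-1/(0,2,1,1), h1:-1:+1/(1,1,1,1)*, h1:-2:-1/(1,0,1,1), h2:-1:-1/(1,2,0,1), h3:-1:-1/(1,2,1,0)
~ [(1,1,1,1)] X move#3: h0:-1:-1/(0,1,1,1)*, h1:-1:-1/(1,0,1,1), h2:-1:-1/(1,1,0,1), h3:-1:-1/(1,1,1,0)
~ [(0,1,1,1)] O move#4: h1:-1:+1/(0,0,1,1)*, h2:-1:+1/(0,1,0,1), h3:-1:+1/(0,1,1,0)
~ [(0,0,1,1)] X move#5: h2:-1:-1/(0,0,0,1)*, h3:-1:-1/(0,0,1,0)
~ [(0,0,0,1)] O move#6: h3:-1:+1/(0,0,0,0)*
~ [(0,0,0,0)] end (terminal -1, X#7); searched (2,2,1,1) to 6
compare (O): move=-1 vs pass=+1

zugzwang((2,2,1,1), O) = True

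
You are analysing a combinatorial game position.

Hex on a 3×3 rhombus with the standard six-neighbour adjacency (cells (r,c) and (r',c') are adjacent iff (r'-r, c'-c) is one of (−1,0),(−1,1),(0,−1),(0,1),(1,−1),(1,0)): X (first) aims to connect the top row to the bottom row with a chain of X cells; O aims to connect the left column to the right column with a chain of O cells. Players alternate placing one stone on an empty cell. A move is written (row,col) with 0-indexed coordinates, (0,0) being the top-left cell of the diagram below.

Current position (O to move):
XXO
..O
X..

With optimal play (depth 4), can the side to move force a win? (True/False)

O winning at [XXO/..O/X..]: False

[XXO/..O/X..] O move#1: (1,0):-1/XXO/O.O/X..*, (1,1):-1/XXO/.OO/X.., (2,1):-1/XXO/..O/XO., (2,2):-1/XXO/..O/X.O
[XXO/O.O/X..] X move#2: (1,1):+1/XXO/OXO/X..*, (2,1):-1/XXO/O.O/XX., (2,2):-1/XXO/O.O/X.X
[XXO/OXO/X..] end (terminal -1, O#3); searched XXO/..O/X.. to 4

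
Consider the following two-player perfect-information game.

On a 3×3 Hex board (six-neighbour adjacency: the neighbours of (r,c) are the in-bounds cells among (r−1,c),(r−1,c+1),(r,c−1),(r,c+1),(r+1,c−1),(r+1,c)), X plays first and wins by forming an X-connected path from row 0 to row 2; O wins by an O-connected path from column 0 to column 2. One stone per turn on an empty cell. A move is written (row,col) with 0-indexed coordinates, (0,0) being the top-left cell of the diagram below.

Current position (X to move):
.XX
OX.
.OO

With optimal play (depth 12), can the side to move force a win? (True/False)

[.XX/OX./.OO] X move#1: (0,0):-1/XXX/OX./.OO, (1,2):-1/.XX/OXX/.OO, (2,0):+1/.XX/OX./XOO*
[.XX/OX./XOO] end (terminal -1, O#2); searched .XX/OX./.OO to 12

X winning at [.XX/OX./.OO]: True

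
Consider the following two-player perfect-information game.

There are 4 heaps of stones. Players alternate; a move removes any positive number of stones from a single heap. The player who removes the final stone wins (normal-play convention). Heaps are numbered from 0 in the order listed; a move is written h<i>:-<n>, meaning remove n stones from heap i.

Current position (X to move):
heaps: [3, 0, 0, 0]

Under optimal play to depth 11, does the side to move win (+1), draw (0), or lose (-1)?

value((3,0,0,0), X) = +1

[(3,0,0,0)] X move#1: h0:-1:-1/(2,0,0,0), h0:-2:-1/(1,0,0,0), h0:-3:+1/(0,0,0,0)*
[(0,0,0,0)] end (terminal -1, O#2); searched (3,0,0,0) to 11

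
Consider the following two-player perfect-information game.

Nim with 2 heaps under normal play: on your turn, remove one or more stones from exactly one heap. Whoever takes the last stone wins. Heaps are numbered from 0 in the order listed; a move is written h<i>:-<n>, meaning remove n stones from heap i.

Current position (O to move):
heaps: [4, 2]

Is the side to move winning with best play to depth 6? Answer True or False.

p1 O@[(4,2)]: h0:-1[(3,2)]-1 h0:-2[(2,2)]+1* h0:-3[(1,2)]-1 h0:-4[(0,2)]-1 h1:-1[(4,1)]-1 h1:-2[(4,0)]-1
p2 X@[(2,2)]: h0:-1[(1,2)]-1* h0:-2[(0,2)]-1 h1:-1[(2,1)]-1 h1:-2[(2,0)]-1
p3 O@[(1,2)]: h0:-1[(0,2)]-1 h1:-1[(1,1)]+1* h1:-2[(1,0)]-1
p4 X@[(1,1)]: h0:-1[(0,1)]-1* h1:-1[(1,0)]-1
p5 O@[(0,1)]: h1:-1[(0,0)]+1*
p6 X@[(0,0)] terminal -1; root [(4,2)] d6

O winning at [(4,2)]: True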